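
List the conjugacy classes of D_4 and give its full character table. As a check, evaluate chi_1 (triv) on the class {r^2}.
Conjugacy classes: {e} of size 1, {r^2} of size 1, {r^1, r^3} of size 2, {s, sr^2, ...} of size 2, {sr, sr^3, ...} of size 2.
Character table:
  irrep \ class              {e} (size 1)  {r^2} (size 1)  {r^1, r^3} (size 2)  {s, sr^2, ...} (size 2)  {sr, sr^3, ...} (size 2)
  chi_1 (triv)               1             1               1                    1                        1                       
  chi_2 (sign: r->1, s->-1)  1             1               1                    -1                       -1                      
  chi_3 (r->-1, s->1)        1             1               -1                   1                        -1                      
  chi_4 (r->-1, s->-1)       1             1               -1                   -1                       1                       
  chi_5 (2d, j=1)            2             -2              0                    0                        0                       

Spot check: chi_1 (triv) on {r^2} = 1.

Reasoning: D_4 has order 2*4 = 8 with 5 conjugacy classes, hence 5 irreducibles. Sum of squared dims 1 + 1 + 1 + 1 + 4 = 8 = |G|. Linear characters come from the abelianisation; the 2-dimensional irreps have character r^k -> 2*cos(2*pi*j*k/4), reflections -> 0.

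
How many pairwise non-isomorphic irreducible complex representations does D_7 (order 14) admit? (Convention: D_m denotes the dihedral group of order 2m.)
5

Argument: The number of irreducible complex representations of a finite group equals its number of conjugacy classes. D_7 has 5 conjugacy classes ((n+3)/2 for n odd), so D_7 (order 14) has exactly 5 irreducible complex representations.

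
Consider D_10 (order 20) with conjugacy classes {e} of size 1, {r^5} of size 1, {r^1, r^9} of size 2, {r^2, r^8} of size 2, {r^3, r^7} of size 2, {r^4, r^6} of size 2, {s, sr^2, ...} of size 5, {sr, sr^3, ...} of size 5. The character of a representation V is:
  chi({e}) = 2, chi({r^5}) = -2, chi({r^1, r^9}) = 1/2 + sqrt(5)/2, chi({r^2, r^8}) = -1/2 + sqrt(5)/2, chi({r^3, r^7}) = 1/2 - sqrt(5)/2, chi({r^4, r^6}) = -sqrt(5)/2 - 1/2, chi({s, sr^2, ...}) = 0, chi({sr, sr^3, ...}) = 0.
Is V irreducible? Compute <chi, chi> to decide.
Irreducible: <chi, chi> = 1.

Justification: <chi, chi> = (1/|G|) sum_C |C| * |chi(C)|^2 = (1/20)[1*|2|^2 + 1*|-2|^2 + 2*|1/2 + sqrt(5)/2|^2 + 2*|-1/2 + sqrt(5)/2|^2 + 2*|1/2 - sqrt(5)/2|^2 + 2*|-sqrt(5)/2 - 1/2|^2 + 5*|0|^2 + 5*|0|^2]
  = (1/20)[(4) + (4) + (sqrt(5) + 3) + (3 - sqrt(5)) + (3 - sqrt(5)) + (sqrt(5) + 3) + (0) + (0)] = 20/20 = 1.
A character is irreducible iff <chi, chi> = 1, so this representation is irreducible.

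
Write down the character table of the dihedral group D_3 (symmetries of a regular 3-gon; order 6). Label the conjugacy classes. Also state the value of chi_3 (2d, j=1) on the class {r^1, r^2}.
Conjugacy classes: {e} of size 1, {r^1, r^2} of size 2, {s, sr, ..., sr^2} of size 3.
Character table:
  irrep \ class              {e} (size 1)  {r^1, r^2} (size 2)  {s, sr, ..., sr^2} (size 3)
  chi_1 (triv)               1             1                    1                          
  chi_2 (sign: r->1, s->-1)  1             1                    -1                         
  chi_3 (2d, j=1)            2             -1                   0                          

Spot check: chi_3 (2d, j=1) on {r^1, r^2} = -1.

Justification: D_3 has order 2*3 = 6 with 3 conjugacy classes, hence 3 irreducibles. Sum of squared dims 1 + 1 + 4 = 6 = |G|. Linear characters come from the abelianisation; the 2-dimensional irreps have character r^k -> 2*cos(2*pi*j*k/3), reflections -> 0.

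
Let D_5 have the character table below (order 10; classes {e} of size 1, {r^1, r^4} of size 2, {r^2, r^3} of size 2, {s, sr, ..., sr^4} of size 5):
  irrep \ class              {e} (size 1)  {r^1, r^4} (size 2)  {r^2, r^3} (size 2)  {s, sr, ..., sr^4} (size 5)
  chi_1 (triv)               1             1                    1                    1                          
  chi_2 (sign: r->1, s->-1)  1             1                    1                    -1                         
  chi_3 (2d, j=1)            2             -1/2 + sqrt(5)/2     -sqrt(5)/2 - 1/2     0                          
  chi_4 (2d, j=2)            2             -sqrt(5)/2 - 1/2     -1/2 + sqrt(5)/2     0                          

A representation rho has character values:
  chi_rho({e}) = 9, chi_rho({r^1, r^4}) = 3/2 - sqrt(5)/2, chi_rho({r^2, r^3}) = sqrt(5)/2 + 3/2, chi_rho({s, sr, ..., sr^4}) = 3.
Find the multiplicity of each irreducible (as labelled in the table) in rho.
Multiplicities: chi_1: 3, chi_2: 0, chi_3: 1, chi_4: 2.

Derivation: Use <chi_rho, chi> = (1/|G|) sum_C |C| * chi_rho(C) * conj(chi(C)) with |G| = 10 for each irreducible chi in the table:
  <chi_rho, chi_1> = (1/10)[1*(9)*conj(1) + 2*(3/2 - sqrt(5)/2)*conj(1) + 2*(sqrt(5)/2 + 3/2)*conj(1) + 5*(3)*conj(1)]
      = (1/10)[(9) + (3 - sqrt(5)) + (sqrt(5) + 3) + (15)] = 30/10 = 3
  <chi_rho, chi_2> = (1/10)[1*(9)*conj(1) + 2*(3/2 - sqrt(5)/2)*conj(1) + 2*(sqrt(5)/2 + 3/2)*conj(1) + 5*(3)*conj(-1)]
      = (1/10)[(9) + (3 - sqrt(5)) + (sqrt(5) + 3) + (-15)] = 0/10 = 0
  <chi_rho, chi_3> = (1/10)[1*(9)*conj(2) + 2*(3/2 - sqrt(5)/2)*conj(-1/2 + sqrt(5)/2) + 2*(sqrt(5)/2 + 3/2)*conj(-sqrt(5)/2 - 1/2) + 5*(3)*conj(0)]
      = (1/10)[(18) + (-4 + 2*sqrt(5)) + (-2*sqrt(5) - 4) + (0)] = 10/10 = 1
  <chi_rho, chi_4> = (1/10)[1*(9)*conj(2) + 2*(3/2 - sqrt(5)/2)*conj(-sqrt(5)/2 - 1/2) + 2*(sqrt(5)/2 + 3/2)*conj(-1/2 + sqrt(5)/2) + 5*(3)*conj(0)]
      = (1/10)[(18) + (1 - sqrt(5)) + (1 + sqrt(5)) + (0)] = 20/10 = 2
Dimension check: dim(rho) = sum (mult * dim) = 3*1 + 0*1 + 1*2 + 2*2 = 9 = chi_rho(e) = 9.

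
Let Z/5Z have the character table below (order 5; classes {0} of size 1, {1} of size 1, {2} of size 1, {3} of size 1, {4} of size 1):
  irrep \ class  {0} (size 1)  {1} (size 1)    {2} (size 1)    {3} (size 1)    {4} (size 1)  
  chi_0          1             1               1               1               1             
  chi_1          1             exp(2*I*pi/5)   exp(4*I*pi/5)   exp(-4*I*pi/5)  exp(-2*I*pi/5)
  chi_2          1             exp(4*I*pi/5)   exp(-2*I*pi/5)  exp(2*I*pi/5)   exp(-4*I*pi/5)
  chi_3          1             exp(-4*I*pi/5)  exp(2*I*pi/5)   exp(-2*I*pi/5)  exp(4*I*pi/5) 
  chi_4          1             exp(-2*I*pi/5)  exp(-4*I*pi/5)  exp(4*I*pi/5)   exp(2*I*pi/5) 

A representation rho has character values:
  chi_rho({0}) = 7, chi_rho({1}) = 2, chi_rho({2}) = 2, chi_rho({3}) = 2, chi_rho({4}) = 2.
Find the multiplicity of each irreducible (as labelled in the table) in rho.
Multiplicities: chi_0: 3, chi_1: 1, chi_2: 1, chi_3: 1, chi_4: 1.

Working: Use <chi_rho, chi> = (1/|G|) sum_C |C| * chi_rho(C) * conj(chi(C)) with |G| = 5 for each irreducible chi in the table:
  <chi_rho, chi_0> = (1/5)[1*(7)*conj(1) + 1*(2)*conj(1) + 1*(2)*conj(1) + 1*(2)*conj(1) + 1*(2)*conj(1)]
      = (1/5)[(7) + (2) + (2) + (2) + (2)] = 15/5 = 3
  <chi_rho, chi_1> = (1/5)[1*(7)*conj(1) + 1*(2)*conj(exp(2*I*pi/5)) + 1*(2)*conj(exp(4*I*pi/5)) + 1*(2)*conj(exp(-4*I*pi/5)) + 1*(2)*conj(exp(-2*I*pi/5))]
      = (1/5)[(7) + (1 + 3*exp(-2*I*pi/5) + exp(-4*I*pi/5) + exp(4*I*pi/5) + exp(2*I*pi/5)) + (1 + 3*exp(-4*I*pi/5) + exp(-2*I*pi/5) + exp(4*I*pi/5) + exp(2*I*pi/5)) + (1 + exp(-2*I*pi/5) + exp(-4*I*pi/5) + exp(2*I*pi/5) + 3*exp(4*I*pi/5)) + (1 + exp(-2*I*pi/5) + exp(-4*I*pi/5) + exp(4*I*pi/5) + 3*exp(2*I*pi/5))] = 5/5 = 1
  <chi_rho, chi_2> = (1/5)[1*(7)*conj(1) + 1*(2)*conj(exp(4*I*pi/5)) + 1*(2)*conj(exp(-2*I*pi/5)) + 1*(2)*conj(exp(2*I*pi/5)) + 1*(2)*conj(exp(-4*I*pi/5))]
      = (1/5)[(7) + (1 + 3*exp(-4*I*pi/5) + exp(-2*I*pi/5) + exp(4*I*pi/5) + exp(2*I*pi/5)) + (1 + exp(-2*I*pi/5) + exp(-4*I*pi/5) + exp(4*I*pi/5) + 3*exp(2*I*pi/5)) + (1 + 3*exp(-2*I*pi/5) + exp(-4*I*pi/5) + exp(4*I*pi/5) + exp(2*I*pi/5)) + (1 + exp(-2*I*pi/5) + exp(-4*I*pi/5) + exp(2*I*pi/5) + 3*exp(4*I*pi/5))] = 5/5 = 1
  <chi_rho, chi_3> = (1/5)[1*(7)*conj(1) + 1*(2)*conj(exp(-4*I*pi/5)) + 1*(2)*conj(exp(2*I*pi/5)) + 1*(2)*conj(exp(-2*I*pi/5)) + 1*(2)*conj(exp(4*I*pi/5))]
      = (1/5)[(7) + (1 + exp(-2*I*pi/5) + exp(-4*I*pi/5) + exp(2*I*pi/5) + 3*exp(4*I*pi/5)) + (1 + 3*exp(-2*I*pi/5) + exp(-4*I*pi/5) + exp(4*I*pi/5) + exp(2*I*pi/5)) + (1 + exp(-2*I*pi/5) + exp(-4*I*pi/5) + exp(4*I*pi/5) + 3*exp(2*I*pi/5)) + (1 + 3*exp(-4*I*pi/5) + exp(-2*I*pi/5) + exp(4*I*pi/5) + exp(2*I*pi/5))] = 5/5 = 1
  <chi_rho, chi_4> = (1/5)[1*(7)*conj(1) + 1*(2)*conj(exp(-2*I*pi/5)) + 1*(2)*conj(exp(-4*I*pi/5)) + 1*(2)*conj(exp(4*I*pi/5)) + 1*(2)*conj(exp(2*I*pi/5))]
      = (1/5)[(7) + (1 + exp(-2*I*pi/5) + exp(-4*I*pi/5) + exp(4*I*pi/5) + 3*exp(2*I*pi/5)) + (1 + exp(-2*I*pi/5) + exp(-4*I*pi/5) + exp(2*I*pi/5) + 3*exp(4*I*pi/5)) + (1 + 3*exp(-4*I*pi/5) + exp(-2*I*pi/5) + exp(4*I*pi/5) + exp(2*I*pi/5)) + (1 + 3*exp(-2*I*pi/5) + exp(-4*I*pi/5) + exp(4*I*pi/5) + exp(2*I*pi/5))] = 5/5 = 1
(Exp terms are combined using exp(i*s)*conj(exp(i*t)) = exp(i*(s-t)), and sums of them are collapsed using the identity that for every m > 1 the m distinct m-th roots of unity sum to 0, e.g. 1 + exp(2*I*pi/3) + exp(-2*I*pi/3) = 0.)
Dimension check: dim(rho) = sum (mult * dim) = 3*1 + 1*1 + 1*1 + 1*1 + 1*1 = 7 = chi_rho(e) = 7.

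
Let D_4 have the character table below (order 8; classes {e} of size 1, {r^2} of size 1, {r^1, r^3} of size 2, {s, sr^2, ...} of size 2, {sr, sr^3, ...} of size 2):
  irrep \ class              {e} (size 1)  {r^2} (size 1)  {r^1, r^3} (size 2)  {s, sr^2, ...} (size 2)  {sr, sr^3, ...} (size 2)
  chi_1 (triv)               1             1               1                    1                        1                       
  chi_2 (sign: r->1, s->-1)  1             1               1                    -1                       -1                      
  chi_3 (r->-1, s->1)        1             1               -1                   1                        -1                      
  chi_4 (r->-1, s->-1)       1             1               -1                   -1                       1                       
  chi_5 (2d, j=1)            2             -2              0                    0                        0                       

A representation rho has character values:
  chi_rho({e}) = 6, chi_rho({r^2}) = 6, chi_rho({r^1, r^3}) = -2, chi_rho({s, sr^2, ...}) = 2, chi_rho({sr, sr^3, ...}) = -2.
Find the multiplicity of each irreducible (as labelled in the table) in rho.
Multiplicities: chi_1: 1, chi_2: 1, chi_3: 3, chi_4: 1, chi_5: 0.

Details: Use <chi_rho, chi> = (1/|G|) sum_C |C| * chi_rho(C) * conj(chi(C)) with |G| = 8 for each irreducible chi in the table:
  <chi_rho, chi_1> = (1/8)[1*(6)*conj(1) + 1*(6)*conj(1) + 2*(-2)*conj(1) + 2*(2)*conj(1) + 2*(-2)*conj(1)]
      = (1/8)[(6) + (6) + (-4) + (4) + (-4)] = 8/8 = 1
  <chi_rho, chi_2> = (1/8)[1*(6)*conj(1) + 1*(6)*conj(1) + 2*(-2)*conj(1) + 2*(2)*conj(-1) + 2*(-2)*conj(-1)]
      = (1/8)[(6) + (6) + (-4) + (-4) + (4)] = 8/8 = 1
  <chi_rho, chi_3> = (1/8)[1*(6)*conj(1) + 1*(6)*conj(1) + 2*(-2)*conj(-1) + 2*(2)*conj(1) + 2*(-2)*conj(-1)]
      = (1/8)[(6) + (6) + (4) + (4) + (4)] = 24/8 = 3
  <chi_rho, chi_4> = (1/8)[1*(6)*conj(1) + 1*(6)*conj(1) + 2*(-2)*conj(-1) + 2*(2)*conj(-1) + 2*(-2)*conj(1)]
      = (1/8)[(6) + (6) + (4) + (-4) + (-4)] = 8/8 = 1
  <chi_rho, chi_5> = (1/8)[1*(6)*conj(2) + 1*(6)*conj(-2) + 2*(-2)*conj(0) + 2*(2)*conj(0) + 2*(-2)*conj(0)]
      = (1/8)[(12) + (-12) + (0) + (0) + (0)] = 0/8 = 0
Dimension check: dim(rho) = sum (mult * dim) = 1*1 + 1*1 + 3*1 + 1*1 + 0*2 = 6 = chi_rho(e) = 6.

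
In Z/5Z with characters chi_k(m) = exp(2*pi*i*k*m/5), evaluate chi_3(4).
chi_3(4) = zeta_5^12 = exp(4*I*pi/5)

Justification: chi_3(4) = zeta_5^(3*4) = zeta_5^12. Since zeta_5^5 = 1, this equals zeta_5^2 = exp(2*pi*i*2/5) = exp(4*I*pi/5).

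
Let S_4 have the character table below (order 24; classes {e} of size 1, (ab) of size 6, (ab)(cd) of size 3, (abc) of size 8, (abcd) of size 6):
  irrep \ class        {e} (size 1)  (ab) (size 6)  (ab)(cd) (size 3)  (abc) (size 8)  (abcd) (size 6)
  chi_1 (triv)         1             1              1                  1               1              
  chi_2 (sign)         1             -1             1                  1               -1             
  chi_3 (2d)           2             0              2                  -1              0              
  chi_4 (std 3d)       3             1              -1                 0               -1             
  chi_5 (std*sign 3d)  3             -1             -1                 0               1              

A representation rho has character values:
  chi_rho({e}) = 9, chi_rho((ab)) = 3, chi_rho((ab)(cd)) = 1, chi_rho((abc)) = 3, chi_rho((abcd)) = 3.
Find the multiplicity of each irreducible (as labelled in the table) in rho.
Multiplicities: chi_1: 3, chi_2: 0, chi_3: 0, chi_4: 1, chi_5: 1.

Justification: Use <chi_rho, chi> = (1/|G|) sum_C |C| * chi_rho(C) * conj(chi(C)) with |G| = 24 for each irreducible chi in the table:
  <chi_rho, chi_1> = (1/24)[1*(9)*conj(1) + 6*(3)*conj(1) + 3*(1)*conj(1) + 8*(3)*conj(1) + 6*(3)*conj(1)]
      = (1/24)[(9) + (18) + (3) + (24) + (18)] = 72/24 = 3
  <chi_rho, chi_2> = (1/24)[1*(9)*conj(1) + 6*(3)*conj(-1) + 3*(1)*conj(1) + 8*(3)*conj(1) + 6*(3)*conj(-1)]
      = (1/24)[(9) + (-18) + (3) + (24) + (-18)] = 0/24 = 0
  <chi_rho, chi_3> = (1/24)[1*(9)*conj(2) + 6*(3)*conj(0) + 3*(1)*conj(2) + 8*(3)*conj(-1) + 6*(3)*conj(0)]
      = (1/24)[(18) + (0) + (6) + (-24) + (0)] = 0/24 = 0
  <chi_rho, chi_4> = (1/24)[1*(9)*conj(3) + 6*(3)*conj(1) + 3*(1)*conj(-1) + 8*(3)*conj(0) + 6*(3)*conj(-1)]
      = (1/24)[(27) + (18) + (-3) + (0) + (-18)] = 24/24 = 1
  <chi_rho, chi_5> = (1/24)[1*(9)*conj(3) + 6*(3)*conj(-1) + 3*(1)*conj(-1) + 8*(3)*conj(0) + 6*(3)*conj(1)]
      = (1/24)[(27) + (-18) + (-3) + (0) + (18)] = 24/24 = 1
Dimension check: dim(rho) = sum (mult * dim) = 3*1 + 0*1 + 0*2 + 1*3 + 1*3 = 9 = chi_rho(e) = 9.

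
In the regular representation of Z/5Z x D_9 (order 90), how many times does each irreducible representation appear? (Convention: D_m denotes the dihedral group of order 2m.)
Each irreducible V_i of dimension d_i appears with multiplicity d_i, i.e. rho_reg = (direct sum over all irreducibles V_i) d_i V_i. The irreducible dimensions for Z/5Z x D_9 are 1, 1, 1, 1, 1, 1, 1, 1, 1, 1, 2, 2, 2, 2, 2, 2, 2, 2, 2, 2, 2, 2, 2, 2, 2, 2, 2, 2, 2, 2: 10 irreducibles of dimension 1, each with multiplicity 1; 20 irreducibles of dimension 2, each with multiplicity 2. Total dimension 10*1*1 + 20*2*2 = 90 = |G|.

Argument: General theorem: in the regular representation of a finite group G, each irreducible appears with multiplicity equal to its dimension. Check: dim(rho_reg) = sum d_i^2 = 1 + 1 + 1 + 1 + 1 + 1 + 1 + 1 + 1 + 1 + 4 + 4 + 4 + 4 + 4 + 4 + 4 + 4 + 4 + 4 + 4 + 4 + 4 + 4 + 4 + 4 + 4 + 4 + 4 + 4 = 90 = |G|.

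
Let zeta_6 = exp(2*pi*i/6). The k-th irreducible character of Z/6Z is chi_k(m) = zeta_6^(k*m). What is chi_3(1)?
chi_3(1) = zeta_6^3 = -1

Solution. chi_3(1) = zeta_6^(3*1) = zeta_6^3. Since zeta_6^6 = 1, this equals zeta_6^3 = exp(2*pi*i*3/6) = -1.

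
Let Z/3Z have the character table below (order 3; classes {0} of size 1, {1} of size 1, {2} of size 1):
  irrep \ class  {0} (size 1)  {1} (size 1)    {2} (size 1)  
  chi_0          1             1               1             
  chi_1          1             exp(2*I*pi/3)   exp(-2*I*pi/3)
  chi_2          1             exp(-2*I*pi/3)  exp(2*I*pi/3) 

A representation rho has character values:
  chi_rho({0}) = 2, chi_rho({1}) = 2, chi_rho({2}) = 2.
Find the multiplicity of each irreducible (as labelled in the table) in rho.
Multiplicities: chi_0: 2, chi_1: 0, chi_2: 0.

Argument: Use <chi_rho, chi> = (1/|G|) sum_C |C| * chi_rho(C) * conj(chi(C)) with |G| = 3 for each irreducible chi in the table:
  <chi_rho, chi_0> = (1/3)[1*(2)*conj(1) + 1*(2)*conj(1) + 1*(2)*conj(1)]
      = (1/3)[(2) + (2) + (2)] = 6/3 = 2
  <chi_rho, chi_1> = (1/3)[1*(2)*conj(1) + 1*(2)*conj(exp(2*I*pi/3)) + 1*(2)*conj(exp(-2*I*pi/3))]
      = (1/3)[(2) + (2*exp(-2*I*pi/3)) + (2*exp(2*I*pi/3))] = 0/3 = 0
  <chi_rho, chi_2> = (1/3)[1*(2)*conj(1) + 1*(2)*conj(exp(-2*I*pi/3)) + 1*(2)*conj(exp(2*I*pi/3))]
      = (1/3)[(2) + (2*exp(2*I*pi/3)) + (2*exp(-2*I*pi/3))] = 0/3 = 0
(Exp terms are combined using exp(i*s)*conj(exp(i*t)) = exp(i*(s-t)), and sums of them are collapsed using the identity that for every m > 1 the m distinct m-th roots of unity sum to 0, e.g. 1 + exp(2*I*pi/3) + exp(-2*I*pi/3) = 0.)
Dimension check: dim(rho) = sum (mult * dim) = 2*1 + 0*1 + 0*1 = 2 = chi_rho(e) = 2.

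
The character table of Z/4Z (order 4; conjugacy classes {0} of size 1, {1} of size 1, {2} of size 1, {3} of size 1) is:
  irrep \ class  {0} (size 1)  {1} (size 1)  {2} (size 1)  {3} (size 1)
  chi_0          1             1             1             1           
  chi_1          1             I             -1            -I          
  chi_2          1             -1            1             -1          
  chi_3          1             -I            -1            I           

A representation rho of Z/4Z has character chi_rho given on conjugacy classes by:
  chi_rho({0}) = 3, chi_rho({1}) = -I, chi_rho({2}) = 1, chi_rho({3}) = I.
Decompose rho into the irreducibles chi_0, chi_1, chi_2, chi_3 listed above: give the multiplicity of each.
Multiplicities: chi_0: 1, chi_1: 0, chi_2: 1, chi_3: 1.

Derivation: Use <chi_rho, chi> = (1/|G|) sum_C |C| * chi_rho(C) * conj(chi(C)) with |G| = 4 for each irreducible chi in the table:
  <chi_rho, chi_0> = (1/4)[1*(3)*conj(1) + 1*(-I)*conj(1) + 1*(1)*conj(1) + 1*(I)*conj(1)]
      = (1/4)[(3) + (-I) + (1) + (I)] = 4/4 = 1
  <chi_rho, chi_1> = (1/4)[1*(3)*conj(1) + 1*(-I)*conj(I) + 1*(1)*conj(-1) + 1*(I)*conj(-I)]
      = (1/4)[(3) + (-1) + (-1) + (-1)] = 0/4 = 0
  <chi_rho, chi_2> = (1/4)[1*(3)*conj(1) + 1*(-I)*conj(-1) + 1*(1)*conj(1) + 1*(I)*conj(-1)]
      = (1/4)[(3) + (I) + (1) + (-I)] = 4/4 = 1
  <chi_rho, chi_3> = (1/4)[1*(3)*conj(1) + 1*(-I)*conj(-I) + 1*(1)*conj(-1) + 1*(I)*conj(I)]
      = (1/4)[(3) + (1) + (-1) + (1)] = 4/4 = 1
(Exp terms are combined using exp(i*s)*conj(exp(i*t)) = exp(i*(s-t)), and sums of them are collapsed using the identity that for every m > 1 the m distinct m-th roots of unity sum to 0, e.g. 1 + exp(2*I*pi/3) + exp(-2*I*pi/3) = 0.)
Dimension check: dim(rho) = sum (mult * dim) = 1*1 + 0*1 + 1*1 + 1*1 = 3 = chi_rho(e) = 3.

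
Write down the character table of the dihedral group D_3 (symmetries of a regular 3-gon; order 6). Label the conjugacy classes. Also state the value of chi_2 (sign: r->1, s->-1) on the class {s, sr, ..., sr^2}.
Conjugacy classes: {e} of size 1, {r^1, r^2} of size 2, {s, sr, ..., sr^2} of size 3.
Character table:
  irrep \ class              {e} (size 1)  {r^1, r^2} (size 2)  {s, sr, ..., sr^2} (size 3)
  chi_1 (triv)               1             1                    1                          
  chi_2 (sign: r->1, s->-1)  1             1                    -1                         
  chi_3 (2d, j=1)            2             -1                   0                          

Spot check: chi_2 (sign: r->1, s->-1) on {s, sr, ..., sr^2} = -1.

Proof sketch: D_3 has order 2*3 = 6 with 3 conjugacy classes, hence 3 irreducibles. Sum of squared dims 1 + 1 + 4 = 6 = |G|. Linear characters come from the abelianisation; the 2-dimensional irreps have character r^k -> 2*cos(2*pi*j*k/3), reflections -> 0.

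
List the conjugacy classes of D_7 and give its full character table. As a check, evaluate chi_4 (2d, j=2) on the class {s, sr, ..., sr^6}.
Conjugacy classes: {e} of size 1, {r^1, r^6} of size 2, {r^2, r^5} of size 2, {r^3, r^4} of size 2, {s, sr, ..., sr^6} of size 7.
Character table:
  irrep \ class              {e} (size 1)  {r^1, r^6} (size 2)  {r^2, r^5} (size 2)  {r^3, r^4} (size 2)  {s, sr, ..., sr^6} (size 7)
  chi_1 (triv)               1             1                    1                    1                    1                          
  chi_2 (sign: r->1, s->-1)  1             1                    1                    1                    -1                         
  chi_3 (2d, j=1)            2             2*cos(2*pi/7)        -2*cos(3*pi/7)       -2*cos(pi/7)         0                          
  chi_4 (2d, j=2)            2             -2*cos(3*pi/7)       -2*cos(pi/7)         2*cos(2*pi/7)        0                          
  chi_5 (2d, j=3)            2             -2*cos(pi/7)         2*cos(2*pi/7)        -2*cos(3*pi/7)       0                          

Spot check: chi_4 (2d, j=2) on {s, sr, ..., sr^6} = 0.

Solution. D_7 has order 2*7 = 14 with 5 conjugacy classes, hence 5 irreducibles. Sum of squared dims 1 + 1 + 4 + 4 + 4 = 14 = |G|. Linear characters come from the abelianisation; the 2-dimensional irreps have character r^k -> 2*cos(2*pi*j*k/7), reflections -> 0.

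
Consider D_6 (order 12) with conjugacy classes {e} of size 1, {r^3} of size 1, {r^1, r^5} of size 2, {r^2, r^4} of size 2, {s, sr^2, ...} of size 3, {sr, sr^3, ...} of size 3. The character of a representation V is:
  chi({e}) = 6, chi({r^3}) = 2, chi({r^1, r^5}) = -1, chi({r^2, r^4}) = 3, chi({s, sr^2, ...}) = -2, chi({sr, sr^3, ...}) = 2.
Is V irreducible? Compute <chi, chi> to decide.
Not irreducible (reducible): <chi, chi> = 7 > 1.

Derivation: <chi, chi> = (1/|G|) sum_C |C| * |chi(C)|^2 = (1/12)[1*|6|^2 + 1*|2|^2 + 2*|-1|^2 + 2*|3|^2 + 3*|-2|^2 + 3*|2|^2]
  = (1/12)[(36) + (4) + (2) + (18) + (12) + (12)] = 84/12 = 7.
A character is irreducible iff <chi, chi> = 1, so this representation is reducible.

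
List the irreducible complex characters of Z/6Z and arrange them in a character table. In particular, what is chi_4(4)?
Character table of Z/6Z (irreps indexed chi_0,...,chi_5 with chi_k(m) = zeta_6^(k*m), zeta_6 = exp(2*pi*i/6)):
  irrep \ class  {0} (size 1)  {1} (size 1)    {2} (size 1)    {3} (size 1)  {4} (size 1)    {5} (size 1)  
  chi_0          1             1               1               1             1               1             
  chi_1          1             exp(I*pi/3)     exp(2*I*pi/3)   -1            exp(-2*I*pi/3)  exp(-I*pi/3)  
  chi_2          1             exp(2*I*pi/3)   exp(-2*I*pi/3)  1             exp(2*I*pi/3)   exp(-2*I*pi/3)
  chi_3          1             -1              1               -1            1               -1            
  chi_4          1             exp(-2*I*pi/3)  exp(2*I*pi/3)   1             exp(-2*I*pi/3)  exp(2*I*pi/3) 
  chi_5          1             exp(-I*pi/3)    exp(-2*I*pi/3)  -1            exp(2*I*pi/3)   exp(I*pi/3)   

Spot check: chi_4(4) = zeta_6^(4*4) = zeta_6^16 = exp(-2*I*pi/3).

Justification: Z/6Z is abelian, so all 6 irreducible complex representations are 1-dimensional. They are given by chi_k(m) = zeta_6^(k*m) for k = 0,...,5. Row orthogonality: sum_m chi_k(m) conj(chi_l(m)) = 6 * [k = l].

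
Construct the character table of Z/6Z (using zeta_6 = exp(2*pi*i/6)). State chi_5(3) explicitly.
Character table of Z/6Z (irreps indexed chi_0,...,chi_5 with chi_k(m) = zeta_6^(k*m), zeta_6 = exp(2*pi*i/6)):
  irrep \ class  {0} (size 1)  {1} (size 1)    {2} (size 1)    {3} (size 1)  {4} (size 1)    {5} (size 1)  
  chi_0          1             1               1               1             1               1             
  chi_1          1             exp(I*pi/3)     exp(2*I*pi/3)   -1            exp(-2*I*pi/3)  exp(-I*pi/3)  
  chi_2          1             exp(2*I*pi/3)   exp(-2*I*pi/3)  1             exp(2*I*pi/3)   exp(-2*I*pi/3)
  chi_3          1             -1              1               -1            1               -1            
  chi_4          1             exp(-2*I*pi/3)  exp(2*I*pi/3)   1             exp(-2*I*pi/3)  exp(2*I*pi/3) 
  chi_5          1             exp(-I*pi/3)    exp(-2*I*pi/3)  -1            exp(2*I*pi/3)   exp(I*pi/3)   

Spot check: chi_5(3) = zeta_6^(5*3) = zeta_6^15 = -1.

Details: Z/6Z is abelian, so all 6 irreducible complex representations are 1-dimensional. They are given by chi_k(m) = zeta_6^(k*m) for k = 0,...,5. Row orthogonality: sum_m chi_k(m) conj(chi_l(m)) = 6 * [k = l].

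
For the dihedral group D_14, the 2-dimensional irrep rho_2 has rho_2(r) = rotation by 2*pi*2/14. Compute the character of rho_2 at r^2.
chi_{rho_2}(r^2) = 2*cos(2*pi*2*2/14) = -2*cos(3*pi/7)

Proof sketch: rho_2(r^2) is rotation by angle 2*pi*2*2/14, whose trace is 2*cos(2*pi*2*2/14) = -2*cos(3*pi/7).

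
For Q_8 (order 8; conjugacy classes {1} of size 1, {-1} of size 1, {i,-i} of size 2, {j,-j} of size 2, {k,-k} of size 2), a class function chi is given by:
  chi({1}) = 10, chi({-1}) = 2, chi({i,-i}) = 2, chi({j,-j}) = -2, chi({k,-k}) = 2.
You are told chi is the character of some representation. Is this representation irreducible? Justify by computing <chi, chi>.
Not irreducible (reducible): <chi, chi> = 16 > 1.

Explanation: <chi, chi> = (1/|G|) sum_C |C| * |chi(C)|^2 = (1/8)[1*|10|^2 + 1*|2|^2 + 2*|2|^2 + 2*|-2|^2 + 2*|2|^2]
  = (1/8)[(100) + (4) + (8) + (8) + (8)] = 128/8 = 16.
A character is irreducible iff <chi, chi> = 1, so this representation is reducible.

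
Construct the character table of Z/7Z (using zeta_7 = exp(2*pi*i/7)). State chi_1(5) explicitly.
Character table of Z/7Z (irreps indexed chi_0,...,chi_6 with chi_k(m) = zeta_7^(k*m), zeta_7 = exp(2*pi*i/7)):
  irrep \ class  {0} (size 1)  {1} (size 1)    {2} (size 1)    {3} (size 1)    {4} (size 1)    {5} (size 1)    {6} (size 1)  
  chi_0          1             1               1               1               1               1               1             
  chi_1          1             exp(2*I*pi/7)   exp(4*I*pi/7)   exp(6*I*pi/7)   exp(-6*I*pi/7)  exp(-4*I*pi/7)  exp(-2*I*pi/7)
  chi_2          1             exp(4*I*pi/7)   exp(-6*I*pi/7)  exp(-2*I*pi/7)  exp(2*I*pi/7)   exp(6*I*pi/7)   exp(-4*I*pi/7)
  chi_3          1             exp(6*I*pi/7)   exp(-2*I*pi/7)  exp(4*I*pi/7)   exp(-4*I*pi/7)  exp(2*I*pi/7)   exp(-6*I*pi/7)
  chi_4          1             exp(-6*I*pi/7)  exp(2*I*pi/7)   exp(-4*I*pi/7)  exp(4*I*pi/7)   exp(-2*I*pi/7)  exp(6*I*pi/7) 
  chi_5          1             exp(-4*I*pi/7)  exp(6*I*pi/7)   exp(2*I*pi/7)   exp(-2*I*pi/7)  exp(-6*I*pi/7)  exp(4*I*pi/7) 
  chi_6          1             exp(-2*I*pi/7)  exp(-4*I*pi/7)  exp(-6*I*pi/7)  exp(6*I*pi/7)   exp(4*I*pi/7)   exp(2*I*pi/7) 

Spot check: chi_1(5) = zeta_7^(1*5) = zeta_7^5 = exp(-4*I*pi/7).

Justification: Z/7Z is abelian, so all 7 irreducible complex representations are 1-dimensional. They are given by chi_k(m) = zeta_7^(k*m) for k = 0,...,6. Row orthogonality: sum_m chi_k(m) conj(chi_l(m)) = 7 * [k = l].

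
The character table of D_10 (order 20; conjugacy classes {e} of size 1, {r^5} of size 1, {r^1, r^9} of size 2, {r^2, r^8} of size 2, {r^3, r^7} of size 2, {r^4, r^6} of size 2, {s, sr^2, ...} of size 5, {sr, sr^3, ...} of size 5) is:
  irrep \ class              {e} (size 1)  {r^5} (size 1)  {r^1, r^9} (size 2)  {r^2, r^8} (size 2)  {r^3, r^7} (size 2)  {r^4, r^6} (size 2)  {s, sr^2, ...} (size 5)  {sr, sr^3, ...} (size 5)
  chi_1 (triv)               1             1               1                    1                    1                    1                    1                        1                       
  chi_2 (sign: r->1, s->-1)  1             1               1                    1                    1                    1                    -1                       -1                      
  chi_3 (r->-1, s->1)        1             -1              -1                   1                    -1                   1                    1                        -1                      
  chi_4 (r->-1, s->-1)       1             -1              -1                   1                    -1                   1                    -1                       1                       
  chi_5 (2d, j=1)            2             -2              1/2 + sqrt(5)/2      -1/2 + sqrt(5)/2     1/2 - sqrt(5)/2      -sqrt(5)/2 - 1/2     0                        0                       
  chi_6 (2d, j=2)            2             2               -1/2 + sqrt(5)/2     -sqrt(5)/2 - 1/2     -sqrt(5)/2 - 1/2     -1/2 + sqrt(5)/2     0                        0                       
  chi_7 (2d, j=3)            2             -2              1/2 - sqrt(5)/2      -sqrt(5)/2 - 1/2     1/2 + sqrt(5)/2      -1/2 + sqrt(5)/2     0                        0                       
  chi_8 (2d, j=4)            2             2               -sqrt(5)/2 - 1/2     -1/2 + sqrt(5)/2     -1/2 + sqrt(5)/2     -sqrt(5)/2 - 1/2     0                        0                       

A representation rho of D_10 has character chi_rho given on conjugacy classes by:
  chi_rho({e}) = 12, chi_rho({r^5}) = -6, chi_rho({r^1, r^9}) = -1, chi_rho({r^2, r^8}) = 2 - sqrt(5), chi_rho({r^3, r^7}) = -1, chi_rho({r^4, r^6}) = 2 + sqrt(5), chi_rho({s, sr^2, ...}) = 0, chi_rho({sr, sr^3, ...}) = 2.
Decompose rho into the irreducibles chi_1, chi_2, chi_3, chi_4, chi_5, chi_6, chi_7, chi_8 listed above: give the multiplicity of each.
Multiplicities: chi_1: 1, chi_2: 0, chi_3: 1, chi_4: 2, chi_5: 1, chi_6: 1, chi_7: 2, chi_8: 0.

Justification: Use <chi_rho, chi> = (1/|G|) sum_C |C| * chi_rho(C) * conj(chi(C)) with |G| = 20 for each irreducible chi in the table:
  <chi_rho, chi_1> = (1/20)[1*(12)*conj(1) + 1*(-6)*conj(1) + 2*(-1)*conj(1) + 2*(2 - sqrt(5))*conj(1) + 2*(-1)*conj(1) + 2*(2 + sqrt(5))*conj(1) + 5*(0)*conj(1) + 5*(2)*conj(1)]
      = (1/20)[(12) + (-6) + (-2) + (4 - 2*sqrt(5)) + (-2) + (4 + 2*sqrt(5)) + (0) + (10)] = 20/20 = 1
  <chi_rho, chi_2> = (1/20)[1*(12)*conj(1) + 1*(-6)*conj(1) + 2*(-1)*conj(1) + 2*(2 - sqrt(5))*conj(1) + 2*(-1)*conj(1) + 2*(2 + sqrt(5))*conj(1) + 5*(0)*conj(-1) + 5*(2)*conj(-1)]
      = (1/20)[(12) + (-6) + (-2) + (4 - 2*sqrt(5)) + (-2) + (4 + 2*sqrt(5)) + (0) + (-10)] = 0/20 = 0
  <chi_rho, chi_3> = (1/20)[1*(12)*conj(1) + 1*(-6)*conj(-1) + 2*(-1)*conj(-1) + 2*(2 - sqrt(5))*conj(1) + 2*(-1)*conj(-1) + 2*(2 + sqrt(5))*conj(1) + 5*(0)*conj(1) + 5*(2)*conj(-1)]
      = (1/20)[(12) + (6) + (2) + (4 - 2*sqrt(5)) + (2) + (4 + 2*sqrt(5)) + (0) + (-10)] = 20/20 = 1
  <chi_rho, chi_4> = (1/20)[1*(12)*conj(1) + 1*(-6)*conj(-1) + 2*(-1)*conj(-1) + 2*(2 - sqrt(5))*conj(1) + 2*(-1)*conj(-1) + 2*(2 + sqrt(5))*conj(1) + 5*(0)*conj(-1) + 5*(2)*conj(1)]
      = (1/20)[(12) + (6) + (2) + (4 - 2*sqrt(5)) + (2) + (4 + 2*sqrt(5)) + (0) + (10)] = 40/20 = 2
  <chi_rho, chi_5> = (1/20)[1*(12)*conj(2) + 1*(-6)*conj(-2) + 2*(-1)*conj(1/2 + sqrt(5)/2) + 2*(2 - sqrt(5))*conj(-1/2 + sqrt(5)/2) + 2*(-1)*conj(1/2 - sqrt(5)/2) + 2*(2 + sqrt(5))*conj(-sqrt(5)/2 - 1/2) + 5*(0)*conj(0) + 5*(2)*conj(0)]
      = (1/20)[(24) + (12) + (-sqrt(5) - 1) + (-7 + 3*sqrt(5)) + (-1 + sqrt(5)) + (-7 - 3*sqrt(5)) + (0) + (0)] = 20/20 = 1
  <chi_rho, chi_6> = (1/20)[1*(12)*conj(2) + 1*(-6)*conj(2) + 2*(-1)*conj(-1/2 + sqrt(5)/2) + 2*(2 - sqrt(5))*conj(-sqrt(5)/2 - 1/2) + 2*(-1)*conj(-sqrt(5)/2 - 1/2) + 2*(2 + sqrt(5))*conj(-1/2 + sqrt(5)/2) + 5*(0)*conj(0) + 5*(2)*conj(0)]
      = (1/20)[(24) + (-12) + (1 - sqrt(5)) + (3 - sqrt(5)) + (1 + sqrt(5)) + (sqrt(5) + 3) + (0) + (0)] = 20/20 = 1
  <chi_rho, chi_7> = (1/20)[1*(12)*conj(2) + 1*(-6)*conj(-2) + 2*(-1)*conj(1/2 - sqrt(5)/2) + 2*(2 - sqrt(5))*conj(-sqrt(5)/2 - 1/2) + 2*(-1)*conj(1/2 + sqrt(5)/2) + 2*(2 + sqrt(5))*conj(-1/2 + sqrt(5)/2) + 5*(0)*conj(0) + 5*(2)*conj(0)]
      = (1/20)[(24) + (12) + (-1 + sqrt(5)) + (3 - sqrt(5)) + (-sqrt(5) - 1) + (sqrt(5) + 3) + (0) + (0)] = 40/20 = 2
  <chi_rho, chi_8> = (1/20)[1*(12)*conj(2) + 1*(-6)*conj(2) + 2*(-1)*conj(-sqrt(5)/2 - 1/2) + 2*(2 - sqrt(5))*conj(-1/2 + sqrt(5)/2) + 2*(-1)*conj(-1/2 + sqrt(5)/2) + 2*(2 + sqrt(5))*conj(-sqrt(5)/2 - 1/2) + 5*(0)*conj(0) + 5*(2)*conj(0)]
      = (1/20)[(24) + (-12) + (1 + sqrt(5)) + (-7 + 3*sqrt(5)) + (1 - sqrt(5)) + (-7 - 3*sqrt(5)) + (0) + (0)] = 0/20 = 0
Dimension check: dim(rho) = sum (mult * dim) = 1*1 + 0*1 + 1*1 + 2*1 + 1*2 + 1*2 + 2*2 + 0*2 = 12 = chi_rho(e) = 12.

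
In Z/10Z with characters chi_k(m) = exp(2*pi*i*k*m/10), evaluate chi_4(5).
chi_4(5) = zeta_10^20 = 1

Details: chi_4(5) = zeta_10^(4*5) = zeta_10^20. Since zeta_10^10 = 1, this equals zeta_10^0 = exp(2*pi*i*0/10) = 1.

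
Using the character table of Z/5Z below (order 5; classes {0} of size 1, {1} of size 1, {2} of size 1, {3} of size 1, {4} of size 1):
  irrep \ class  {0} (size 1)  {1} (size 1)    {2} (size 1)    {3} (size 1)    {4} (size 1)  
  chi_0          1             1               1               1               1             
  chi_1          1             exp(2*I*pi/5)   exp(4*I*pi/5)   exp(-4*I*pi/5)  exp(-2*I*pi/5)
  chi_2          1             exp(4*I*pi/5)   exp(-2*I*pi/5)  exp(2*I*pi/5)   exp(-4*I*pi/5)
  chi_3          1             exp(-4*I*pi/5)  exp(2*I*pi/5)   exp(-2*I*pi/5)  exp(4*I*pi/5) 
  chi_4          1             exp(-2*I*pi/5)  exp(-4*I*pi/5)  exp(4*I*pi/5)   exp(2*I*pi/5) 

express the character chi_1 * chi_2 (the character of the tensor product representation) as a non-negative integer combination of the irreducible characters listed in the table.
chi_1 tensor chi_2 = chi_3 (all other irreducibles have multiplicity 0).

Derivation: The character of a tensor product is the pointwise product (chi_1 * chi_2)(C) = chi_1(C) * chi_2(C):
  {0}: (1)*(1), {1}: (exp(2*I*pi/5))*(exp(4*I*pi/5)), {2}: (exp(4*I*pi/5))*(exp(-2*I*pi/5)), {3}: (exp(-4*I*pi/5))*(exp(2*I*pi/5)), {4}: (exp(-2*I*pi/5))*(exp(-4*I*pi/5))
so (chi_1 * chi_2) takes values
  {0} -> 1, {1} -> exp(-4*I*pi/5), {2} -> exp(2*I*pi/5), {3} -> exp(-2*I*pi/5), {4} -> exp(4*I*pi/5).
Now take the inner product of this character with each irreducible chi from the table, <chi_1*chi_2, chi> = (1/5) sum_C |C| (chi_1*chi_2)(C) conj(chi(C)):
  <chi_1*chi_2, chi_0> = (1/5)[1*(1)*conj(1) + 1*(exp(-4*I*pi/5))*conj(1) + 1*(exp(2*I*pi/5))*conj(1) + 1*(exp(-2*I*pi/5))*conj(1) + 1*(exp(4*I*pi/5))*conj(1)]
      = (1/5)[(1) + (exp(-4*I*pi/5)) + (exp(2*I*pi/5)) + (exp(-2*I*pi/5)) + (exp(4*I*pi/5))] = 0/5 = 0
  <chi_1*chi_2, chi_1> = (1/5)[1*(1)*conj(1) + 1*(exp(-4*I*pi/5))*conj(exp(2*I*pi/5)) + 1*(exp(2*I*pi/5))*conj(exp(4*I*pi/5)) + 1*(exp(-2*I*pi/5))*conj(exp(-4*I*pi/5)) + 1*(exp(4*I*pi/5))*conj(exp(-2*I*pi/5))]
      = (1/5)[(1) + (exp(4*I*pi/5)) + (exp(-2*I*pi/5)) + (exp(2*I*pi/5)) + (exp(-4*I*pi/5))] = 0/5 = 0
  <chi_1*chi_2, chi_2> = (1/5)[1*(1)*conj(1) + 1*(exp(-4*I*pi/5))*conj(exp(4*I*pi/5)) + 1*(exp(2*I*pi/5))*conj(exp(-2*I*pi/5)) + 1*(exp(-2*I*pi/5))*conj(exp(2*I*pi/5)) + 1*(exp(4*I*pi/5))*conj(exp(-4*I*pi/5))]
      = (1/5)[(1) + (exp(2*I*pi/5)) + (exp(4*I*pi/5)) + (exp(-4*I*pi/5)) + (exp(-2*I*pi/5))] = 0/5 = 0
  <chi_1*chi_2, chi_3> = (1/5)[1*(1)*conj(1) + 1*(exp(-4*I*pi/5))*conj(exp(-4*I*pi/5)) + 1*(exp(2*I*pi/5))*conj(exp(2*I*pi/5)) + 1*(exp(-2*I*pi/5))*conj(exp(-2*I*pi/5)) + 1*(exp(4*I*pi/5))*conj(exp(4*I*pi/5))]
      = (1/5)[(1) + (1) + (1) + (1) + (1)] = 5/5 = 1
  <chi_1*chi_2, chi_4> = (1/5)[1*(1)*conj(1) + 1*(exp(-4*I*pi/5))*conj(exp(-2*I*pi/5)) + 1*(exp(2*I*pi/5))*conj(exp(-4*I*pi/5)) + 1*(exp(-2*I*pi/5))*conj(exp(4*I*pi/5)) + 1*(exp(4*I*pi/5))*conj(exp(2*I*pi/5))]
      = (1/5)[(1) + (exp(-2*I*pi/5)) + (exp(-4*I*pi/5)) + (exp(4*I*pi/5)) + (exp(2*I*pi/5))] = 0/5 = 0
(Exp terms are combined using exp(i*s)*conj(exp(i*t)) = exp(i*(s-t)), and sums of them are collapsed using the identity that for every m > 1 the m distinct m-th roots of unity sum to 0, e.g. 1 + exp(2*I*pi/3) + exp(-2*I*pi/3) = 0.)
Hence the multiplicities are chi_3: 1. Dimension check: dim(chi_1)*dim(chi_2) = 1*1 = 1 and sum (mult * dim) = 1*1 = 1.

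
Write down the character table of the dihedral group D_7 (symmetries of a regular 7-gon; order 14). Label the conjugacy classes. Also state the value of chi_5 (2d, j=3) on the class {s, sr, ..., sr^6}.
Conjugacy classes: {e} of size 1, {r^1, r^6} of size 2, {r^2, r^5} of size 2, {r^3, r^4} of size 2, {s, sr, ..., sr^6} of size 7.
Character table:
  irrep \ class              {e} (size 1)  {r^1, r^6} (size 2)  {r^2, r^5} (size 2)  {r^3, r^4} (size 2)  {s, sr, ..., sr^6} (size 7)
  chi_1 (triv)               1             1                    1                    1                    1                          
  chi_2 (sign: r->1, s->-1)  1             1                    1                    1                    -1                         
  chi_3 (2d, j=1)            2             2*cos(2*pi/7)        -2*cos(3*pi/7)       -2*cos(pi/7)         0                          
  chi_4 (2d, j=2)            2             -2*cos(3*pi/7)       -2*cos(pi/7)         2*cos(2*pi/7)        0                          
  chi_5 (2d, j=3)            2             -2*cos(pi/7)         2*cos(2*pi/7)        -2*cos(3*pi/7)       0                          

Spot check: chi_5 (2d, j=3) on {s, sr, ..., sr^6} = 0.

Justification: D_7 has order 2*7 = 14 with 5 conjugacy classes, hence 5 irreducibles. Sum of squared dims 1 + 1 + 4 + 4 + 4 = 14 = |G|. Linear characters come from the abelianisation; the 2-dimensional irreps have character r^k -> 2*cos(2*pi*j*k/7), reflections -> 0.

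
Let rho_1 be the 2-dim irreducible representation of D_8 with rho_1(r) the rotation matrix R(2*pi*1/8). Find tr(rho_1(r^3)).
chi_{rho_1}(r^3) = 2*cos(2*pi*1*3/8) = -sqrt(2)

Justification: rho_1(r^3) is rotation by angle 2*pi*1*3/8, whose trace is 2*cos(2*pi*1*3/8) = -sqrt(2).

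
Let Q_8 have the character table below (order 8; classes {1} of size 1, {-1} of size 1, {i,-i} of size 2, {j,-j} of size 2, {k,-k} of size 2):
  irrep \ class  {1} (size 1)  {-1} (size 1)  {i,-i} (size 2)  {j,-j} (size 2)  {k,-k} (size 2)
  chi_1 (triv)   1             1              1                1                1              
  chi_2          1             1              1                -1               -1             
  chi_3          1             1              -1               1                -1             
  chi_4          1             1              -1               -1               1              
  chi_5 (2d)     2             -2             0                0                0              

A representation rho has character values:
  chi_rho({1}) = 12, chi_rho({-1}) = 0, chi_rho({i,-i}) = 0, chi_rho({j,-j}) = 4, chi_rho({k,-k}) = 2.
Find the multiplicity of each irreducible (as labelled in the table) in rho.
Multiplicities: chi_1: 3, chi_2: 0, chi_3: 2, chi_4: 1, chi_5: 3.

Details: Use <chi_rho, chi> = (1/|G|) sum_C |C| * chi_rho(C) * conj(chi(C)) with |G| = 8 for each irreducible chi in the table:
  <chi_rho, chi_1> = (1/8)[1*(12)*conj(1) + 1*(0)*conj(1) + 2*(0)*conj(1) + 2*(4)*conj(1) + 2*(2)*conj(1)]
      = (1/8)[(12) + (0) + (0) + (8) + (4)] = 24/8 = 3
  <chi_rho, chi_2> = (1/8)[1*(12)*conj(1) + 1*(0)*conj(1) + 2*(0)*conj(1) + 2*(4)*conj(-1) + 2*(2)*conj(-1)]
      = (1/8)[(12) + (0) + (0) + (-8) + (-4)] = 0/8 = 0
  <chi_rho, chi_3> = (1/8)[1*(12)*conj(1) + 1*(0)*conj(1) + 2*(0)*conj(-1) + 2*(4)*conj(1) + 2*(2)*conj(-1)]
      = (1/8)[(12) + (0) + (0) + (8) + (-4)] = 16/8 = 2
  <chi_rho, chi_4> = (1/8)[1*(12)*conj(1) + 1*(0)*conj(1) + 2*(0)*conj(-1) + 2*(4)*conj(-1) + 2*(2)*conj(1)]
      = (1/8)[(12) + (0) + (0) + (-8) + (4)] = 8/8 = 1
  <chi_rho, chi_5> = (1/8)[1*(12)*conj(2) + 1*(0)*conj(-2) + 2*(0)*conj(0) + 2*(4)*conj(0) + 2*(2)*conj(0)]
      = (1/8)[(24) + (0) + (0) + (0) + (0)] = 24/8 = 3
Dimension check: dim(rho) = sum (mult * dim) = 3*1 + 0*1 + 2*1 + 1*1 + 3*2 = 12 = chi_rho(e) = 12.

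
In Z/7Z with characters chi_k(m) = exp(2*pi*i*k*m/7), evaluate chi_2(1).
chi_2(1) = zeta_7^2 = exp(4*I*pi/7)

Why: chi_2(1) = zeta_7^(2*1) = zeta_7^2. Since zeta_7^7 = 1, this equals zeta_7^2 = exp(2*pi*i*2/7) = exp(4*I*pi/7).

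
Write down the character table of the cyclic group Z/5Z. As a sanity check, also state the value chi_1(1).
Character table of Z/5Z (irreps indexed chi_0,...,chi_4 with chi_k(m) = zeta_5^(k*m), zeta_5 = exp(2*pi*i/5)):
  irrep \ class  {0} (size 1)  {1} (size 1)    {2} (size 1)    {3} (size 1)    {4} (size 1)  
  chi_0          1             1               1               1               1             
  chi_1          1             exp(2*I*pi/5)   exp(4*I*pi/5)   exp(-4*I*pi/5)  exp(-2*I*pi/5)
  chi_2          1             exp(4*I*pi/5)   exp(-2*I*pi/5)  exp(2*I*pi/5)   exp(-4*I*pi/5)
  chi_3          1             exp(-4*I*pi/5)  exp(2*I*pi/5)   exp(-2*I*pi/5)  exp(4*I*pi/5) 
  chi_4          1             exp(-2*I*pi/5)  exp(-4*I*pi/5)  exp(4*I*pi/5)   exp(2*I*pi/5) 

Spot check: chi_1(1) = zeta_5^(1*1) = zeta_5^1 = exp(2*I*pi/5).

Argument: Z/5Z is abelian, so all 5 irreducible complex representations are 1-dimensional. They are given by chi_k(m) = zeta_5^(k*m) for k = 0,...,4. Row orthogonality: sum_m chi_k(m) conj(chi_l(m)) = 5 * [k = l].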